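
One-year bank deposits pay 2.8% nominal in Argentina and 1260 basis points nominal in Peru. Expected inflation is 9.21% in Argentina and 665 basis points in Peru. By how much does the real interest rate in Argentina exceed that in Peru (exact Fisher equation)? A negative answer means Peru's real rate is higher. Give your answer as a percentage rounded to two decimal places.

Argentina: (1 + 0.0280)/(1 + 0.0921) − 1 = -5.8694%
Peru: (1 + 0.1260)/(1 + 0.0665) − 1 = 5.5790%
Differential = -5.8694% − 5.5790% = -11.4484% → -11.45%.

-11.45%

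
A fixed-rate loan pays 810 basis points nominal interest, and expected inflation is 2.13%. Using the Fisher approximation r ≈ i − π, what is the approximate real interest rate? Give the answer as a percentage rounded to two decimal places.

r ≈ i − π = 8.1% − 2.13% = 5.97%.

5.97%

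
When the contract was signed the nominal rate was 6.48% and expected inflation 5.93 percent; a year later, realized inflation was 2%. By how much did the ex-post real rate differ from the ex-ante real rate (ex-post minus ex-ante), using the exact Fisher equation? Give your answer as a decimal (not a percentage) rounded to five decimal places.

Ex-ante: (1 + 0.0648)/(1 + 0.0593) − 1 = 0.5192%
Ex-post: (1 + 0.0648)/(1 + 0.0200) − 1 = 4.3922%
Difference (ex-post − ex-ante) = 3.8729% → 0.03873.

0.03873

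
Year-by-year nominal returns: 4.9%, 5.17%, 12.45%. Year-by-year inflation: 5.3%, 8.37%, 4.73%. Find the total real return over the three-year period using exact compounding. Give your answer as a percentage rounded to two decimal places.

Nominal growth factor = 1.0490 × 1.0517 × 1.1245 = 1.240585846
Price-level growth factor = 1.0530 × 1.0837 × 1.0473 = 1.195111838
Real growth factor = 1.240585846 / 1.195111838 = 1.038050002
Total real return = 1.038050002 − 1 → 3.81%.

3.81%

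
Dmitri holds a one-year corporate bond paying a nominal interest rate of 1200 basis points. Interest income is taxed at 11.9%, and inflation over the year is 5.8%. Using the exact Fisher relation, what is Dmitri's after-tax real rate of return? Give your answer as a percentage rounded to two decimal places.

After-tax nominal return = 12% × (1 − 0.119) = 10.5720%.
1 + r = 1.10572 / 1.05800 = 1.045104
After-tax real rate = 1.045104 − 1 → 4.51%.

4.51%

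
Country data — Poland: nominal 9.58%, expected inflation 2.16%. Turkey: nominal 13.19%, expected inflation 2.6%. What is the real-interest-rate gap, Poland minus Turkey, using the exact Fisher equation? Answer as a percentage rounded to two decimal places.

-3.06%

Poland: (1 + 0.0958)/(1 + 0.0216) − 1 = 7.2631%
Turkey: (1 + 0.1319)/(1 + 0.0260) − 1 = 10.3216%
Differential = 7.2631% − 10.3216% = -3.0585% → -3.06%.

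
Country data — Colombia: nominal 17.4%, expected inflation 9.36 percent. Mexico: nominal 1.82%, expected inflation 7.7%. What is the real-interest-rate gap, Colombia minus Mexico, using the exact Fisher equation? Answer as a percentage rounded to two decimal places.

12.81%

Colombia: (1 + 0.1740)/(1 + 0.0936) − 1 = 7.3519%
Mexico: (1 + 0.0182)/(1 + 0.0770) − 1 = -5.4596%
Differential = 7.3519% − (-5.4596%) = 12.8115% → 12.81%.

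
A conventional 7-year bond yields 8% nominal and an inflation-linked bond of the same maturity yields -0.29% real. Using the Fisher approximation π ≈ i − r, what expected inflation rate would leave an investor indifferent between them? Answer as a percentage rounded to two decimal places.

8.29%

π ≈ i − r = 8% − (-0.29%) → 8.29%.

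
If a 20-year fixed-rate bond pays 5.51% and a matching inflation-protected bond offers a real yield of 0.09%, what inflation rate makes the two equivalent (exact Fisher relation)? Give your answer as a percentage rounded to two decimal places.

(1 + π) = (1 + i)/(1 + r) = 1.05510 / 1.00090 = 1.054151
Break-even inflation = 1.054151 − 1 → 5.42%.

5.42%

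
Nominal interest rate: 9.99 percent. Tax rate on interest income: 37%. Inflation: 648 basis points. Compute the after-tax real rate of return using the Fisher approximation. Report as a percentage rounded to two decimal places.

After-tax nominal return = 9.99% × (1 − 0.37) = 6.2937%.
r ≈ 6.2937% − 6.48% → -0.19%.

-0.19%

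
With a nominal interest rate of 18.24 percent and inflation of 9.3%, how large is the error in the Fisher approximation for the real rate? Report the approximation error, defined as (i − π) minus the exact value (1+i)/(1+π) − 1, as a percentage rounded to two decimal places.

0.76%

Approximate: r ≈ 18.240% − 9.300% = 8.9400%
Exact: (1 + 0.1824)/(1 + 0.0930) − 1 = 8.1793%
Error = 8.9400% − 8.1793% = 0.7607% → 0.76%.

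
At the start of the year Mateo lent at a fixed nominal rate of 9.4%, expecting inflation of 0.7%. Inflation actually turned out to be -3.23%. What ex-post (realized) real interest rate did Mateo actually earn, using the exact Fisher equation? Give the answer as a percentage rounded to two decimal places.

13.05%

Ex-post: (1 + 0.0940)/(1 − 0.0323) − 1 = 13.0516%
So the realized real rate is 13.05%.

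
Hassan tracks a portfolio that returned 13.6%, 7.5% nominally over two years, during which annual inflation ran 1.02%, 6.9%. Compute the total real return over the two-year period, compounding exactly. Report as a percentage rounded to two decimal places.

13.08%

Compound the nominal returns: 1.1360 × 1.0750 = 1.221200.
Compound inflation: 1.0102 × 1.0690 = 1.079904.
Deflate: 1.221200 / 1.079904 = 1.130841.
Total real return = 1.130841 − 1 → 13.08%.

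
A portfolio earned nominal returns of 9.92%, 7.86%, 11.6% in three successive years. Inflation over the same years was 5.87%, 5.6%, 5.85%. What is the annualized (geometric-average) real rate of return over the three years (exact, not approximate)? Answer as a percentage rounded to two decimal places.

3.79%

Nominal growth factor = 1.0992 × 1.0786 × 1.1160 = 1.32312639
Price-level growth factor = 1.0587 × 1.0560 × 1.0585 = 1.18338945
Real growth factor = 1.32312639 / 1.18338945 = 1.11808195
Annualized real rate = 1.11808195^(1/3) − 1 = 3.7906% → 3.79%.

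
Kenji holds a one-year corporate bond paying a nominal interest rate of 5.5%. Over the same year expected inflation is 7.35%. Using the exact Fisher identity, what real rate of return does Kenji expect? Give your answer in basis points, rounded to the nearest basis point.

-172 basis points

1 + r = 1.05500 / 1.07350 = 0.982767
r = 0.982767 − 1 = -1.7233%, i.e. -172 basis points.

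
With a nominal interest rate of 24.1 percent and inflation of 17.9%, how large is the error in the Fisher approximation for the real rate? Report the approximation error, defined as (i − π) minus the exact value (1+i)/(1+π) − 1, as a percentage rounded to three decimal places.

0.941%

Approximate: r ≈ 24.100% − 17.900% = 6.2000%
Exact: (1 + 0.2410)/(1 + 0.1790) − 1 = 5.2587%
Error = 6.2000% − 5.2587% = 0.9413% → 0.941%.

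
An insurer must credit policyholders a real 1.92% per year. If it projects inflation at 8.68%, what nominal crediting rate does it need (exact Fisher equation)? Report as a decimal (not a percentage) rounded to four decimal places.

0.1077

(1 + i) = (1 + r)(1 + π) = 1.01920 × 1.08680 = 1.10766656
i = 1.10766656 − 1, so the required nominal rate is 0.1077.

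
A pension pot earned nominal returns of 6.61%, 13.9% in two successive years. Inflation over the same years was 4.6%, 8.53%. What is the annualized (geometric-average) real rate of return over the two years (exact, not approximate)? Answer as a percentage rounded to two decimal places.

3.42%

Compound the nominal returns: 1.0661 × 1.1390 = 1.21428790.
Compound inflation: 1.0460 × 1.0853 = 1.13522380.
Deflate: 1.21428790 / 1.13522380 = 1.06964627.
Annualized real rate = 1.06964627^(1/2) − 1 = 3.4237% → 3.42%.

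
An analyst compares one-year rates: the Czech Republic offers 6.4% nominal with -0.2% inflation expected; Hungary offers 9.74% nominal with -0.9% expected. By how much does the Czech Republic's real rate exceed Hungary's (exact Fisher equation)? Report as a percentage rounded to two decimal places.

The Czech Republic: (1 + 0.0640)/(1 − 0.0020) − 1 = 6.6132%
Hungary: (1 + 0.0974)/(1 − 0.0090) − 1 = 10.7366%
Differential = 6.6132% − 10.7366% = -4.1234% → -4.12%.

-4.12%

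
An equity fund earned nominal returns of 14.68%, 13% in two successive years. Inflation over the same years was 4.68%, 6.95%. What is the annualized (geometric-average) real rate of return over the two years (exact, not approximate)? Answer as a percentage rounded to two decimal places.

Nominal growth factor = 1.1468 × 1.1300 = 1.29588400
Price-level growth factor = 1.0468 × 1.0695 = 1.11955260
Real growth factor = 1.29588400 / 1.11955260 = 1.15750167
Annualized real rate = 1.15750167^(1/2) − 1 = 7.5873% → 7.59%.

7.59%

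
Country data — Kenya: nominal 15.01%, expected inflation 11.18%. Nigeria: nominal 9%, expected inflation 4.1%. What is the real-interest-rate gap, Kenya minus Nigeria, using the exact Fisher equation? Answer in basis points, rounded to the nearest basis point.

-126 basis points

Kenya: (1 + 0.1501)/(1 + 0.1118) − 1 = 3.4449%
Nigeria: (1 + 0.0900)/(1 + 0.0410) − 1 = 4.7070%
Differential = 3.4449% − 4.7070% = -1.2621% → -126 basis points.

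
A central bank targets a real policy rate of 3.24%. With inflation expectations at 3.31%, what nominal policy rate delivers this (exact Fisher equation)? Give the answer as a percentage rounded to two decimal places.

(1 + i) = (1 + r)(1 + π) = 1.03240 × 1.03310 = 1.06657244
i = 1.06657244 − 1, so the required nominal rate is 6.66%.

6.66%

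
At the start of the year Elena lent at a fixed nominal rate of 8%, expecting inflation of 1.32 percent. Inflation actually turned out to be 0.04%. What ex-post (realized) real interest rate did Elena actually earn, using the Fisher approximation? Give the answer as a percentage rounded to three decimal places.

7.960%

Ex-post: 8% − 0.04% = 7.960%
So the realized real rate is 7.960%.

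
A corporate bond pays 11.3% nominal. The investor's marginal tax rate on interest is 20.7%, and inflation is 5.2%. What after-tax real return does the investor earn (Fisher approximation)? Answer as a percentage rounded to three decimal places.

3.761%

After-tax nominal return = 11.3% × (1 − 0.207) = 8.9609%.
r ≈ 8.9609% − 5.2% → 3.761%.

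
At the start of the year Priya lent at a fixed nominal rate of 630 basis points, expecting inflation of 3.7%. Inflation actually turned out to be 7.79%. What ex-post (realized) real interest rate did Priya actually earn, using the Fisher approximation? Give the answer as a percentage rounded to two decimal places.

Ex-post: 6.3% − 7.79% = -1.490%
So the realized real rate is -1.49%.

-1.49%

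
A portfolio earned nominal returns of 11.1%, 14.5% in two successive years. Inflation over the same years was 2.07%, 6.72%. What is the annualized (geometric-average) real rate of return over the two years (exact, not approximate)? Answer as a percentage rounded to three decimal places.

Nominal growth factor = 1.1110 × 1.1450 = 1.27209500
Price-level growth factor = 1.0207 × 1.0672 = 1.08929104
Real growth factor = 1.27209500 / 1.08929104 = 1.16781921
Annualized real rate = 1.16781921^(1/2) − 1 = 8.0657% → 8.066%.

8.066%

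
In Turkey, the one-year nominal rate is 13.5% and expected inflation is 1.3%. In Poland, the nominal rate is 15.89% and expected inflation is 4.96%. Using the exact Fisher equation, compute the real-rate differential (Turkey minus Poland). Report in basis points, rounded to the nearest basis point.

Turkey: (1 + 0.1350)/(1 + 0.0130) − 1 = 12.0434%
Poland: (1 + 0.1589)/(1 + 0.0496) − 1 = 10.4135%
Differential = 12.0434% − 10.4135% = 1.6299% → 163 basis points.

163 basis points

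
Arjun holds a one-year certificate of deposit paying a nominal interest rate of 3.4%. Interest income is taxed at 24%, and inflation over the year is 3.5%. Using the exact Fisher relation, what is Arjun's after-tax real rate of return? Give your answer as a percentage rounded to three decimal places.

After-tax nominal return = 3.4% × (1 − 0.24) = 2.5840%.
1 + r = 1.02584 / 1.03500 = 0.991150
After-tax real rate = 0.991150 − 1 → -0.885%.

-0.885%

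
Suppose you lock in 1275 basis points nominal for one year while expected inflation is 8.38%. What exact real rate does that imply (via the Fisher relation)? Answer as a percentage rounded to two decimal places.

4.03%

By the Fisher relation, 1 + r = (1 + i)/(1 + π).
1 + r = 1.12750 / 1.08380 = 1.040321
r = 1.040321 − 1 = 4.0321%, i.e. 4.03%.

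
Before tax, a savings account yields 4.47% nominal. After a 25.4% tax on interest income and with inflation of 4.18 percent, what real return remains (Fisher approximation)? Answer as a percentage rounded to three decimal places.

-0.845%

After-tax nominal return = 4.47% × (1 − 0.254) = 3.33462%.
r ≈ 3.33462% − 4.18% → -0.845%.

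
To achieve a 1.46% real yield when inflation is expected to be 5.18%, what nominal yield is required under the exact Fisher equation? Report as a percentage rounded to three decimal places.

(1 + i) = (1 + r)(1 + π) = 1.01460 × 1.05180 = 1.06715628
i = 1.06715628 − 1, so the required nominal rate is 6.716%.

6.716%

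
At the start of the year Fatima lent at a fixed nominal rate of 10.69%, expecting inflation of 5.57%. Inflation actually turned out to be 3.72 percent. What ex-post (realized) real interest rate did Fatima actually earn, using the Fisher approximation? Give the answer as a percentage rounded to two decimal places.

Ex-post: 10.69% − 3.72% = 6.970%
So the realized real rate is 6.97%.

6.97%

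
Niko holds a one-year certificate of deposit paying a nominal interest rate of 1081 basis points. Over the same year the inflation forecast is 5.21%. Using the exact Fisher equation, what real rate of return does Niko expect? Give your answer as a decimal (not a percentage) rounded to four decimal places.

1 + r = 1.10810 / 1.05210 = 1.053227
r = 1.053227 − 1 = 5.3227%, i.e. 0.0532.

0.0532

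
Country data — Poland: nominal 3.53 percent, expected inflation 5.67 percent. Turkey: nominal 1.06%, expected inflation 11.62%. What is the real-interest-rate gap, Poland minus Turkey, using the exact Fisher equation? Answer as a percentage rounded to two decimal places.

7.44%

Poland: (1 + 0.0353)/(1 + 0.0567) − 1 = -2.0252%
Turkey: (1 + 0.0106)/(1 + 0.1162) − 1 = -9.4607%
Differential = -2.0252% − (-9.4607%) = 7.4355% → 7.44%.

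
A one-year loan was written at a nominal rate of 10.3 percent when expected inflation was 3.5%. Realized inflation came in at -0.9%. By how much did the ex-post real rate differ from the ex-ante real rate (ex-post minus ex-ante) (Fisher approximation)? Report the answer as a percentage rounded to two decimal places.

4.40%

Ex-ante: 10.3% − 3.5% = 6.800%
Ex-post: 10.3% − (-0.9%) = 11.200%
Difference (ex-post − ex-ante) = 4.4000% → 4.40%.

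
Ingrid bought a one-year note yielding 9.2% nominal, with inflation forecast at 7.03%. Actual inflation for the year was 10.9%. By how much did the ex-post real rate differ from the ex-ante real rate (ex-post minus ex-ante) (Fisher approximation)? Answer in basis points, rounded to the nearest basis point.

Ex-ante: 9.2% − 7.03% = 2.170%
Ex-post: 9.2% − 10.9% = -1.700%
Difference (ex-post − ex-ante) = -3.8700% → -387 basis points.

-387 basis points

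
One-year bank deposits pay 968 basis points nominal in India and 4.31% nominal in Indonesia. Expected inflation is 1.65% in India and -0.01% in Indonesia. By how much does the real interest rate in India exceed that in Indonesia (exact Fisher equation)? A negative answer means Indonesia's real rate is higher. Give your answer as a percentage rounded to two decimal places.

3.58%

India: (1 + 0.0968)/(1 + 0.0165) − 1 = 7.8997%
Indonesia: (1 + 0.0431)/(1 − 0.0001) − 1 = 4.3204%
Differential = 7.8997% − 4.3204% = 3.5792% → 3.58%.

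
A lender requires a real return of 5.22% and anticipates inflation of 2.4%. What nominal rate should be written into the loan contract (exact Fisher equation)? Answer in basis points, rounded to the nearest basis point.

775 basis points

(1 + i) = (1 + r)(1 + π) = 1.05220 × 1.02400 = 1.0774528
i = 1.0774528 − 1, so the required nominal rate is 775 basis points.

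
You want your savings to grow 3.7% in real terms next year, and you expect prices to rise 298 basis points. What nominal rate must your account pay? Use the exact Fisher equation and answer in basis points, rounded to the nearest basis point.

(1 + i) = (1 + r)(1 + π) = 1.03700 × 1.02980 = 1.0679026
i = 1.0679026 − 1, so the required nominal rate is 679 basis points.

679 basis points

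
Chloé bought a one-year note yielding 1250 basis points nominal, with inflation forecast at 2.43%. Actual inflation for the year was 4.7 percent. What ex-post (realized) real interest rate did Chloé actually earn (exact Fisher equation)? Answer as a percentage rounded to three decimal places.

Ex-post: (1 + 0.1250)/(1 + 0.0470) − 1 = 7.4499%
So the realized real rate is 7.450%.

7.450%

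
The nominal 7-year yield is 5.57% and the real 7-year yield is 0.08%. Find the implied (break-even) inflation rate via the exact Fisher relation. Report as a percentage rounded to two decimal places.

(1 + π) = (1 + i)/(1 + r) = 1.05570 / 1.00080 = 1.054856
Break-even inflation = 1.054856 − 1 → 5.49%.

5.49%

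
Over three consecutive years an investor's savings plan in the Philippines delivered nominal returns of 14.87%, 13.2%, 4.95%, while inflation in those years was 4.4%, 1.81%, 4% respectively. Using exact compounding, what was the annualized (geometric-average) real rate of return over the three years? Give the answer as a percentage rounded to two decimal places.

Nominal growth factor = 1.1487 × 1.1320 × 1.0495 = 1.36469466
Price-level growth factor = 1.0440 × 1.0181 × 1.0400 = 1.10541226
Real growth factor = 1.36469466 / 1.10541226 = 1.23455720
Annualized real rate = 1.23455720^(1/3) − 1 = 7.2763% → 7.28%.

7.28%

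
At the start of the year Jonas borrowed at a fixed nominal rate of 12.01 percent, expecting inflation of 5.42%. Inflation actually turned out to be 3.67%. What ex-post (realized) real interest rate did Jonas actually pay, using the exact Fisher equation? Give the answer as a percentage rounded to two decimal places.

8.04%

Ex-post: (1 + 0.1201)/(1 + 0.0367) − 1 = 8.0448%
So the realized real rate is 8.04%.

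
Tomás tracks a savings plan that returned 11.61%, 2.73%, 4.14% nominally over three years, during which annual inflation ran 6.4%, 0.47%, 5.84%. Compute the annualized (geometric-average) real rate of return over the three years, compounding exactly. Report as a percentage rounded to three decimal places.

Nominal growth factor = 1.1161 × 1.0273 × 1.0414 = 1.194037509
Price-level growth factor = 1.0640 × 1.0047 × 1.0584 = 1.131430447
Real growth factor = 1.194037509 / 1.131430447 = 1.055334433
Annualized real rate = 1.055334433^(1/3) − 1 = 1.81147% → 1.811%.

1.811%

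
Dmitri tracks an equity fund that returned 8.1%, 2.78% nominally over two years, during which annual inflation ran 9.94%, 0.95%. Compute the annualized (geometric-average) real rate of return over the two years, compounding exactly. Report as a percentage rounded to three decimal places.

0.054%

Compound the nominal returns: 1.0810 × 1.0278 = 1.11105180.
Compound inflation: 1.0994 × 1.0095 = 1.10984430.
Deflate: 1.11105180 / 1.10984430 = 1.00108799.
Annualized real rate = 1.00108799^(1/2) − 1 = 0.0544% → 0.054%.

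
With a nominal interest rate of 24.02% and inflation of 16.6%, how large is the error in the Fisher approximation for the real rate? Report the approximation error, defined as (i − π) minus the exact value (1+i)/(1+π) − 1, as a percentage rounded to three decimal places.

1.056%

Approximate: r ≈ 24.020% − 16.600% = 7.4200%
Exact: (1 + 0.2402)/(1 + 0.1660) − 1 = 6.3636%
Error = 7.4200% − 6.3636% = 1.0564% → 1.056%.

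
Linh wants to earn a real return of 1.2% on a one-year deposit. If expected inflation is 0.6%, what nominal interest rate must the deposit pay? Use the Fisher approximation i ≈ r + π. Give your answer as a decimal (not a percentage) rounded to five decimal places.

0.01800

i ≈ r + π = 1.2% + 0.6% = 0.01800.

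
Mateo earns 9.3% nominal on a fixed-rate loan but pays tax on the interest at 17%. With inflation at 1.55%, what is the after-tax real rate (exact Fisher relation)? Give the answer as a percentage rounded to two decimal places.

6.07%

After-tax nominal return = 9.3% × (1 − 0.17) = 7.7190%.
1 + r = 1.07719 / 1.01550 = 1.060748
After-tax real rate = 1.060748 − 1 → 6.07%.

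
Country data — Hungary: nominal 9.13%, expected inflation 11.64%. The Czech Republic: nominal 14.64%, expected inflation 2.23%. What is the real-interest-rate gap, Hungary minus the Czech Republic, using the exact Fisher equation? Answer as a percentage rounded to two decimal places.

-14.39%

Hungary: (1 + 0.0913)/(1 + 0.1164) − 1 = -2.2483%
The Czech Republic: (1 + 0.1464)/(1 + 0.0223) − 1 = 12.1393%
Differential = -2.2483% − 12.1393% = -14.3876% → -14.39%.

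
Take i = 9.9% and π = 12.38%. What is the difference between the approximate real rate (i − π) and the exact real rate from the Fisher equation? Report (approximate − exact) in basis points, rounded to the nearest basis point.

-27 basis points

Approximate: r ≈ 9.900% − 12.380% = -2.4800%
Exact: (1 + 0.0990)/(1 + 0.1238) − 1 = -2.2068%
Error = -2.4800% − (-2.2068%) = -0.2732% → -27 basis points.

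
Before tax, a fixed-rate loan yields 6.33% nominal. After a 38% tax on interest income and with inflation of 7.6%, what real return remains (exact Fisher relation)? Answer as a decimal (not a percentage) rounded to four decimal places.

After-tax nominal return = 6.33% × (1 − 0.38) = 3.9246%.
1 + r = 1.039246 / 1.07600 = 0.965842
After-tax real rate = 0.965842 − 1 → -0.0342.

-0.0342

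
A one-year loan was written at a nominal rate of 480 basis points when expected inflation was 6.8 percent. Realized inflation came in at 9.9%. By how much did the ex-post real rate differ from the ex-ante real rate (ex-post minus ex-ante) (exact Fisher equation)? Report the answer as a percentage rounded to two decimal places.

Ex-ante: (1 + 0.0480)/(1 + 0.0680) − 1 = -1.8727%
Ex-post: (1 + 0.0480)/(1 + 0.0990) − 1 = -4.6406%
Difference (ex-post − ex-ante) = -2.7679% → -2.77%.

-2.77%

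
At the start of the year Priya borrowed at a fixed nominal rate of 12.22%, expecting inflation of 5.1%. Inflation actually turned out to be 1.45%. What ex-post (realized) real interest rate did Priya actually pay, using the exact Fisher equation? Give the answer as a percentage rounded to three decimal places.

Ex-post: (1 + 0.1222)/(1 + 0.0145) − 1 = 10.6161%
So the realized real rate is 10.616%.

10.616%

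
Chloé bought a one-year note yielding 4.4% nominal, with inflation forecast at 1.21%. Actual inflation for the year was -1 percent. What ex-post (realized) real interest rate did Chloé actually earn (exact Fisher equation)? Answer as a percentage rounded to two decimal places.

Ex-post: (1 + 0.0440)/(1 − 0.0100) − 1 = 5.4545%
So the realized real rate is 5.45%.

5.45%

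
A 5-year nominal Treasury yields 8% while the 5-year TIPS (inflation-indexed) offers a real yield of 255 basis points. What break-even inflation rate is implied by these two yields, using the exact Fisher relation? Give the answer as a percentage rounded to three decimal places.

5.314%

(1 + π) = (1 + i)/(1 + r) = 1.08000 / 1.02550 = 1.0531448
Break-even inflation = 1.0531448 − 1 → 5.314%.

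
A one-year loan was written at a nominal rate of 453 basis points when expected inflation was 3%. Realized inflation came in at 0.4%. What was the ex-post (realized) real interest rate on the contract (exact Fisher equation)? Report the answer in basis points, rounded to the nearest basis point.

Ex-post: (1 + 0.0453)/(1 + 0.0040) − 1 = 4.1135%
So the realized real rate is 411 basis points.

411 basis points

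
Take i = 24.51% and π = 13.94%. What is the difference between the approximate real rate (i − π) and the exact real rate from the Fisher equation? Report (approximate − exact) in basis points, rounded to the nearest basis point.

129 basis points

Approximate: r ≈ 24.510% − 13.940% = 10.5700%
Exact: (1 + 0.2451)/(1 + 0.1394) − 1 = 9.2768%
Error = 10.5700% − 9.2768% = 1.2932% → 129 basis points.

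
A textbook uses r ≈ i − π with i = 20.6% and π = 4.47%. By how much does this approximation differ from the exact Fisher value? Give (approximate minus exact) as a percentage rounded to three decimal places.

Approximate: r ≈ 20.600% − 4.470% = 16.1300%
Exact: (1 + 0.2060)/(1 + 0.0447) − 1 = 15.4398%
Error = 16.1300% − 15.4398% = 0.6902% → 0.690%.

0.690%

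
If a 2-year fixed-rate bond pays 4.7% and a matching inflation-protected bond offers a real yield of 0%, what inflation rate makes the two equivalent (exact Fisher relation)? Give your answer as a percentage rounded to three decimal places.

4.700%

(1 + π) = (1 + i)/(1 + r) = 1.04700 / 1.00000 = 1.047000
Break-even inflation = 1.047000 − 1 → 4.700%.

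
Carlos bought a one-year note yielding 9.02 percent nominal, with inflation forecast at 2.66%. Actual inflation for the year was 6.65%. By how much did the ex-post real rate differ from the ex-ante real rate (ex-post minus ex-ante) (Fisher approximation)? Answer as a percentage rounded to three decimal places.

Ex-ante: 9.02% − 2.66% = 6.360%
Ex-post: 9.02% − 6.65% = 2.370%
Difference (ex-post − ex-ante) = -3.9900% → -3.990%.

-3.990%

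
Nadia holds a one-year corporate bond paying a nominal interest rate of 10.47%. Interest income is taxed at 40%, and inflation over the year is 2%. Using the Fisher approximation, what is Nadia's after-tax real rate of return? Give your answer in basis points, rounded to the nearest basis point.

After-tax nominal return = 10.47% × (1 − 0.4) = 6.2820%.
r ≈ 6.2820% − 2% → 428 basis points.

428 basis points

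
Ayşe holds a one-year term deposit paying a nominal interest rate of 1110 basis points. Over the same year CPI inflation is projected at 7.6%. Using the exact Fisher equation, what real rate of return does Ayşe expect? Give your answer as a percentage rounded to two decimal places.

By the Fisher equation, 1 + r = (1 + i)/(1 + π).
1 + r = 1.11100 / 1.07600 = 1.032528
r = 1.032528 − 1 = 3.2528%, i.e. 3.25%.

3.25%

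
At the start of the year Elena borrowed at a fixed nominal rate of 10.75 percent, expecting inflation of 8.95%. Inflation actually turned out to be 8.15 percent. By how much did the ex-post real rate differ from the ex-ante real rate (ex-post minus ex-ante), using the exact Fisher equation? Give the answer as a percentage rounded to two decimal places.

Ex-ante: (1 + 0.1075)/(1 + 0.0895) − 1 = 1.6521%
Ex-post: (1 + 0.1075)/(1 + 0.0815) − 1 = 2.4041%
Difference (ex-post − ex-ante) = 0.7519% → 0.75%.

0.75%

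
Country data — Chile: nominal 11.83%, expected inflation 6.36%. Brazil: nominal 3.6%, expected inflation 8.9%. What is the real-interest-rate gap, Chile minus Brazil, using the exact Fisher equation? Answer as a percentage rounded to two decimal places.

10.01%

Chile: (1 + 0.1183)/(1 + 0.0636) − 1 = 5.1429%
Brazil: (1 + 0.0360)/(1 + 0.0890) − 1 = -4.8669%
Differential = 5.1429% − (-4.8669%) = 10.0098% → 10.01%.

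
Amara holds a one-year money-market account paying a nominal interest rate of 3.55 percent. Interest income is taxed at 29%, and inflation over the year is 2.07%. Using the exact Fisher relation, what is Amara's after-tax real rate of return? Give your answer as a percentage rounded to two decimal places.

After-tax nominal return = 3.55% × (1 − 0.29) = 2.5205%.
1 + r = 1.025205 / 1.02070 = 1.004414
After-tax real rate = 1.004414 − 1 → 0.44%.

0.44%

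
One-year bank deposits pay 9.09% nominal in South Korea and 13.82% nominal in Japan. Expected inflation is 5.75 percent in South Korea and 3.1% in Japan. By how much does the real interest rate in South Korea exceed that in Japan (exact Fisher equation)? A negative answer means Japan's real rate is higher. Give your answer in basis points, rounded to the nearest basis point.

-724 basis points

South Korea: (1 + 0.0909)/(1 + 0.0575) − 1 = 3.1584%
Japan: (1 + 0.1382)/(1 + 0.0310) − 1 = 10.3977%
Differential = 3.1584% − 10.3977% = -7.2393% → -724 basis points.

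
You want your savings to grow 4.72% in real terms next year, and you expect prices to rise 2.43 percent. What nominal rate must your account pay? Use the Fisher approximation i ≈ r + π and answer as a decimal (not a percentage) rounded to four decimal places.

i ≈ r + π = 4.72% + 2.43% = 0.0715.

0.0715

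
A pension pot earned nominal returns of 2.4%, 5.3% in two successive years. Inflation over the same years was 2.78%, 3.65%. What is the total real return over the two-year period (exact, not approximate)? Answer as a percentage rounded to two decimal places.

Nominal growth factor = 1.0240 × 1.0530 = 1.078272
Price-level growth factor = 1.0278 × 1.0365 = 1.065315
Real growth factor = 1.078272 / 1.065315 = 1.012163
Total real return = 1.012163 − 1 → 1.22%.

1.22%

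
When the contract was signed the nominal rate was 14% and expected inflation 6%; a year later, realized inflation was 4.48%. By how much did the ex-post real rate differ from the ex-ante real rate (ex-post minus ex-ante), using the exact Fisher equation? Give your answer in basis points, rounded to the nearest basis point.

Ex-ante: (1 + 0.1400)/(1 + 0.0600) − 1 = 7.5472%
Ex-post: (1 + 0.1400)/(1 + 0.0448) − 1 = 9.1118%
Difference (ex-post − ex-ante) = 1.5646% → 156 basis points.

156 basis points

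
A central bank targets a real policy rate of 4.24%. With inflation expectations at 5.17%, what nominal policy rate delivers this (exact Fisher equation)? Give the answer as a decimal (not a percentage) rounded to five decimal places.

(1 + i) = (1 + r)(1 + π) = 1.04240 × 1.05170 = 1.09629208
i = 1.09629208 − 1, so the required nominal rate is 0.09629.

0.09629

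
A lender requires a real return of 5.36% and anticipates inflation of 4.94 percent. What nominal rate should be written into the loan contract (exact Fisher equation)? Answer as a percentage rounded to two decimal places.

10.56%

(1 + i) = (1 + r)(1 + π) = 1.05360 × 1.04940 = 1.10564784
i = 1.10564784 − 1, so the required nominal rate is 10.56%.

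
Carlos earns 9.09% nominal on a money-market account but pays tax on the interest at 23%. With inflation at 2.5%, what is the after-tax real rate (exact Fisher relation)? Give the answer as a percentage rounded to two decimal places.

After-tax nominal return = 9.09% × (1 − 0.23) = 6.9993%.
1 + r = 1.069993 / 1.02500 = 1.043896
After-tax real rate = 1.043896 − 1 → 4.39%.

4.39%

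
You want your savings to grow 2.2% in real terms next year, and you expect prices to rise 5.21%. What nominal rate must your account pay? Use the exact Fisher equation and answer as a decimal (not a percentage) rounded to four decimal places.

(1 + i) = (1 + r)(1 + π) = 1.02200 × 1.05210 = 1.0752462
i = 1.0752462 − 1, so the required nominal rate is 0.0752.

0.0752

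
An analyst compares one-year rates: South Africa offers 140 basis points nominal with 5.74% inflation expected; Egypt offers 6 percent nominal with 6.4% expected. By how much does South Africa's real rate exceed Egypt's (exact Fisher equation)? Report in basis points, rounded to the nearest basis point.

South Africa: (1 + 0.0140)/(1 + 0.0574) − 1 = -4.1044%
Egypt: (1 + 0.0600)/(1 + 0.0640) − 1 = -0.3759%
Differential = -4.1044% − (-0.3759%) = -3.7285% → -373 basis points.

-373 basis points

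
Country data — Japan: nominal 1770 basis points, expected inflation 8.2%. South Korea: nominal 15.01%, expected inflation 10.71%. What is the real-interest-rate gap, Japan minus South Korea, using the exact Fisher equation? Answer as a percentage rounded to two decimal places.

4.90%

Japan: (1 + 0.1770)/(1 + 0.0820) − 1 = 8.7800%
South Korea: (1 + 0.1501)/(1 + 0.1071) − 1 = 3.8840%
Differential = 8.7800% − 3.8840% = 4.8960% → 4.90%.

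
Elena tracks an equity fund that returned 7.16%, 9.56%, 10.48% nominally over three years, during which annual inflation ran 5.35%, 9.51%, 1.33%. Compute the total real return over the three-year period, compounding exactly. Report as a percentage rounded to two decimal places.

Compound the nominal returns: 1.0716 × 1.0956 × 1.1048 = 1.297085.
Compound inflation: 1.0535 × 1.0951 × 1.0133 = 1.169032.
Deflate: 1.297085 / 1.169032 = 1.109538.
Total real return = 1.109538 − 1 → 10.95%.

10.95%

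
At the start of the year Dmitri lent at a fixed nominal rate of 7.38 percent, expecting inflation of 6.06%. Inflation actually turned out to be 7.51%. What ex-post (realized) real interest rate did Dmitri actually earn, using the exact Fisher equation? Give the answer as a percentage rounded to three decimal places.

-0.121%

Ex-post: (1 + 0.0738)/(1 + 0.0751) − 1 = -0.1209%
So the realized real rate is -0.121%.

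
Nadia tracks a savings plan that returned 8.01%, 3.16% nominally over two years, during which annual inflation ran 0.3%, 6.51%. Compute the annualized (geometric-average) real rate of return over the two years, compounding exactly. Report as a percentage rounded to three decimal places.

Compound the nominal returns: 1.0801 × 1.0316 = 1.11423116.
Compound inflation: 1.0030 × 1.0651 = 1.06829530.
Deflate: 1.11423116 / 1.06829530 = 1.04299922.
Annualized real rate = 1.04299922^(1/2) − 1 = 2.1273% → 2.127%.

2.127%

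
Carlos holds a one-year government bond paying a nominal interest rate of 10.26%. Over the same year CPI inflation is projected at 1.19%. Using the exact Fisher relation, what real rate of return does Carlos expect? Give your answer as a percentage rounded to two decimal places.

8.96%

By the Fisher relation, 1 + r = (1 + i)/(1 + π).
1 + r = 1.10260 / 1.01190 = 1.089633
r = 1.089633 − 1 = 8.9633%, i.e. 8.96%.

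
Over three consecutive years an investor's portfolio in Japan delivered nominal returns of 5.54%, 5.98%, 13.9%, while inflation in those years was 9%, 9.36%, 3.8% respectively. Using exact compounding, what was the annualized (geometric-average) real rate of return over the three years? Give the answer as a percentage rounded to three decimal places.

Compound the nominal returns: 1.0554 × 1.0598 × 1.1390 = 1.27398622.
Compound inflation: 1.0900 × 1.0936 × 1.0380 = 1.23732091.
Deflate: 1.27398622 / 1.23732091 = 1.02963282.
Annualized real rate = 1.02963282^(1/3) − 1 = 0.9782% → 0.978%.

0.978%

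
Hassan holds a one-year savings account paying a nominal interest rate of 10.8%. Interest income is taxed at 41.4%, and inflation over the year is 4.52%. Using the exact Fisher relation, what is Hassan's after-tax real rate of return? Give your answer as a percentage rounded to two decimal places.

After-tax nominal return = 10.8% × (1 − 0.414) = 6.3288%.
1 + r = 1.063288 / 1.04520 = 1.017306
After-tax real rate = 1.017306 − 1 → 1.73%.

1.73%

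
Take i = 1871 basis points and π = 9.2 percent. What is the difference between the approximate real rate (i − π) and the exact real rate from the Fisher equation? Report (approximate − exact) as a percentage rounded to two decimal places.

Approximate: r ≈ 18.710% − 9.200% = 9.5100%
Exact: (1 + 0.1871)/(1 + 0.0920) − 1 = 8.7088%
Error = 9.5100% − 8.7088% = 0.8012% → 0.80%.

0.80%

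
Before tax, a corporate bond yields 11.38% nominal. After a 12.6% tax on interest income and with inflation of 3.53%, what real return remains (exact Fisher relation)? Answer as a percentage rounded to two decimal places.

6.20%

After-tax nominal return = 11.38% × (1 − 0.126) = 9.94612%.
1 + r = 1.0994612 / 1.03530 = 1.061974
After-tax real rate = 1.061974 − 1 → 6.20%.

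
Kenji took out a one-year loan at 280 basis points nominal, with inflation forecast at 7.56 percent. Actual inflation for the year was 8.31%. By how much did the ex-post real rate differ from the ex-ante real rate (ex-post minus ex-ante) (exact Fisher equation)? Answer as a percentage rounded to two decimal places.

Ex-ante: (1 + 0.0280)/(1 + 0.0756) − 1 = -4.4254%
Ex-post: (1 + 0.0280)/(1 + 0.0831) − 1 = -5.0872%
Difference (ex-post − ex-ante) = -0.6618% → -0.66%.

-0.66%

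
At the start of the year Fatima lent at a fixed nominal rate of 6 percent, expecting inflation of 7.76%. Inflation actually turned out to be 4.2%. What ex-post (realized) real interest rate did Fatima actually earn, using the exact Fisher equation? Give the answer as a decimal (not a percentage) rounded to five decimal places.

Ex-post: (1 + 0.0600)/(1 + 0.0420) − 1 = 1.7274%
So the realized real rate is 0.01727.

0.01727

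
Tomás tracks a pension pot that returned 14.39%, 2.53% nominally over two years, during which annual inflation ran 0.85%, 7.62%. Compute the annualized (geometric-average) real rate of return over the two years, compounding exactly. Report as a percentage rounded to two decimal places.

Compound the nominal returns: 1.1439 × 1.0253 = 1.17284067.
Compound inflation: 1.0085 × 1.0762 = 1.08534770.
Deflate: 1.17284067 / 1.08534770 = 1.08061285.
Annualized real rate = 1.08061285^(1/2) − 1 = 3.9525% → 3.95%.

3.95%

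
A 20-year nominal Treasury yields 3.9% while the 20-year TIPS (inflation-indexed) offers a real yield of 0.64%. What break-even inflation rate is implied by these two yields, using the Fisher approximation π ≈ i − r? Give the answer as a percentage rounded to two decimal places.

3.26%

π ≈ i − r = 3.9% − 0.64% → 3.26%.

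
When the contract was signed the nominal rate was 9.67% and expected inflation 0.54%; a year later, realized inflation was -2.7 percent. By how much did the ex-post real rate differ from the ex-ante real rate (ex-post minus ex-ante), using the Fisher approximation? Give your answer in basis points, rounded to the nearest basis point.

324 basis points

Ex-ante: 9.67% − 0.54% = 9.130%
Ex-post: 9.67% − (-2.7%) = 12.370%
Difference (ex-post − ex-ante) = 3.2400% → 324 basis points.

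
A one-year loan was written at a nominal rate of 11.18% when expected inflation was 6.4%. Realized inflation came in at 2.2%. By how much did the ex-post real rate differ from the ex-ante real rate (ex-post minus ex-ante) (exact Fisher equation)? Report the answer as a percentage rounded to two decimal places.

Ex-ante: (1 + 0.1118)/(1 + 0.0640) − 1 = 4.4925%
Ex-post: (1 + 0.1118)/(1 + 0.0220) − 1 = 8.7867%
Difference (ex-post − ex-ante) = 4.2942% → 4.29%.

4.29%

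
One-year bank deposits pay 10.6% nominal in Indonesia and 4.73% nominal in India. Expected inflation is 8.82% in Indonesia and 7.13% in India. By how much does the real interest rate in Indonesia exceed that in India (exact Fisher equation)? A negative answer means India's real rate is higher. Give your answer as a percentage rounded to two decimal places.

Indonesia: (1 + 0.1060)/(1 + 0.0882) − 1 = 1.6357%
India: (1 + 0.0473)/(1 + 0.0713) − 1 = -2.2403%
Differential = 1.6357% − (-2.2403%) = 3.8760% → 3.88%.

3.88%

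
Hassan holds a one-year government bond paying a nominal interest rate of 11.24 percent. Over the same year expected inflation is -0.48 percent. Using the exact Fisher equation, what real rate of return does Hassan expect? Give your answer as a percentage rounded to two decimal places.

By the Fisher equation, 1 + r = (1 + i)/(1 + π).
1 + r = 1.11240 / 0.99520 = 1.117765
r = 1.117765 − 1 = 11.7765%, i.e. 11.78%.

11.78%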